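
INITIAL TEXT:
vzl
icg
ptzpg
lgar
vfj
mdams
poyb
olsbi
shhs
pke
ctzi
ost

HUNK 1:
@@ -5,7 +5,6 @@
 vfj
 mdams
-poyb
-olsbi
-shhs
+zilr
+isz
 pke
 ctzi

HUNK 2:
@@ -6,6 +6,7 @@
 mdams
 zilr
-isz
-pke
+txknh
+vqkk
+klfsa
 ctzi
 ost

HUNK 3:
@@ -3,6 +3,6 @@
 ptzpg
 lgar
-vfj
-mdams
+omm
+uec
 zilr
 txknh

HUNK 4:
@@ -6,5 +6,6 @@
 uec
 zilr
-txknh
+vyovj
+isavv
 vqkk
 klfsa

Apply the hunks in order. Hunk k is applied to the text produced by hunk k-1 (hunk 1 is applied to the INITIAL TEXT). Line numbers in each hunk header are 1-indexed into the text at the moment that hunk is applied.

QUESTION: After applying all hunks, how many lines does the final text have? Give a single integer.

Hunk 1: at line 5 remove [poyb,olsbi,shhs] add [zilr,isz] -> 11 lines: vzl icg ptzpg lgar vfj mdams zilr isz pke ctzi ost
Hunk 2: at line 6 remove [isz,pke] add [txknh,vqkk,klfsa] -> 12 lines: vzl icg ptzpg lgar vfj mdams zilr txknh vqkk klfsa ctzi ost
Hunk 3: at line 3 remove [vfj,mdams] add [omm,uec] -> 12 lines: vzl icg ptzpg lgar omm uec zilr txknh vqkk klfsa ctzi ost
Hunk 4: at line 6 remove [txknh] add [vyovj,isavv] -> 13 lines: vzl icg ptzpg lgar omm uec zilr vyovj isavv vqkk klfsa ctzi ost
Final line count: 13

Answer: 13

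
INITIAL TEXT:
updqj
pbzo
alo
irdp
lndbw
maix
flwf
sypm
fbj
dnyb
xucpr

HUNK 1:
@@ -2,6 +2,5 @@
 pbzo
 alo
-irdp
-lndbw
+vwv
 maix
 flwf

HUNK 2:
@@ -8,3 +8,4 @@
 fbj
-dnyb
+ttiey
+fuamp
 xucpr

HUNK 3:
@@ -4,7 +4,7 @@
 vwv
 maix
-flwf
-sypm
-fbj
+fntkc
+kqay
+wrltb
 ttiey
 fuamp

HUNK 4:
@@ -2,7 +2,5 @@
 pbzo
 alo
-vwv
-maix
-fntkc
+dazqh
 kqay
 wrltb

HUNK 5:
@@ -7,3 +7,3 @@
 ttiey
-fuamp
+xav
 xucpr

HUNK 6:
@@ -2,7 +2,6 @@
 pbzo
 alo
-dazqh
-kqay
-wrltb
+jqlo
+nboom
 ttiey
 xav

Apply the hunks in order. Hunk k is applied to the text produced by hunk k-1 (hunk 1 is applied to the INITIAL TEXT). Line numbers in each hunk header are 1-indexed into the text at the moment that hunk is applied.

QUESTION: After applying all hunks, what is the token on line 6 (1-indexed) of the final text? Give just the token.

Hunk 1: at line 2 remove [irdp,lndbw] add [vwv] -> 10 lines: updqj pbzo alo vwv maix flwf sypm fbj dnyb xucpr
Hunk 2: at line 8 remove [dnyb] add [ttiey,fuamp] -> 11 lines: updqj pbzo alo vwv maix flwf sypm fbj ttiey fuamp xucpr
Hunk 3: at line 4 remove [flwf,sypm,fbj] add [fntkc,kqay,wrltb] -> 11 lines: updqj pbzo alo vwv maix fntkc kqay wrltb ttiey fuamp xucpr
Hunk 4: at line 2 remove [vwv,maix,fntkc] add [dazqh] -> 9 lines: updqj pbzo alo dazqh kqay wrltb ttiey fuamp xucpr
Hunk 5: at line 7 remove [fuamp] add [xav] -> 9 lines: updqj pbzo alo dazqh kqay wrltb ttiey xav xucpr
Hunk 6: at line 2 remove [dazqh,kqay,wrltb] add [jqlo,nboom] -> 8 lines: updqj pbzo alo jqlo nboom ttiey xav xucpr
Final line 6: ttiey

Answer: ttiey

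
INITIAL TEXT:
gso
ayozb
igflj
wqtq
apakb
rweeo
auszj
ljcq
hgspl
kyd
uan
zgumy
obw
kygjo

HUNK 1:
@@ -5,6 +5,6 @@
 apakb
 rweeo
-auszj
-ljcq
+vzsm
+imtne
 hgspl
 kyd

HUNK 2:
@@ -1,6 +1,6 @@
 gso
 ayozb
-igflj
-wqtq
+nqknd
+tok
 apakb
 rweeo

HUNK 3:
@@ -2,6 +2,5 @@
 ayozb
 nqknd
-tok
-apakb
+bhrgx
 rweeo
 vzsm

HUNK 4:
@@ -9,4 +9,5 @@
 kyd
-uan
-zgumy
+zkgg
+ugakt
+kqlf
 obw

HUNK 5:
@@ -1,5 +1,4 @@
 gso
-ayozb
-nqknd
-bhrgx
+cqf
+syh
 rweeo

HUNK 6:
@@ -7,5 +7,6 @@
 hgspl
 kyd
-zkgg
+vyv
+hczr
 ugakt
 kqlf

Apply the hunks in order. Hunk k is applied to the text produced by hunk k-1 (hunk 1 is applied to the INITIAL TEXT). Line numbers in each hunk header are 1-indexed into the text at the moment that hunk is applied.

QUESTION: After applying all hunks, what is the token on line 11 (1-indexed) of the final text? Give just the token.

Answer: ugakt

Derivation:
Hunk 1: at line 5 remove [auszj,ljcq] add [vzsm,imtne] -> 14 lines: gso ayozb igflj wqtq apakb rweeo vzsm imtne hgspl kyd uan zgumy obw kygjo
Hunk 2: at line 1 remove [igflj,wqtq] add [nqknd,tok] -> 14 lines: gso ayozb nqknd tok apakb rweeo vzsm imtne hgspl kyd uan zgumy obw kygjo
Hunk 3: at line 2 remove [tok,apakb] add [bhrgx] -> 13 lines: gso ayozb nqknd bhrgx rweeo vzsm imtne hgspl kyd uan zgumy obw kygjo
Hunk 4: at line 9 remove [uan,zgumy] add [zkgg,ugakt,kqlf] -> 14 lines: gso ayozb nqknd bhrgx rweeo vzsm imtne hgspl kyd zkgg ugakt kqlf obw kygjo
Hunk 5: at line 1 remove [ayozb,nqknd,bhrgx] add [cqf,syh] -> 13 lines: gso cqf syh rweeo vzsm imtne hgspl kyd zkgg ugakt kqlf obw kygjo
Hunk 6: at line 7 remove [zkgg] add [vyv,hczr] -> 14 lines: gso cqf syh rweeo vzsm imtne hgspl kyd vyv hczr ugakt kqlf obw kygjo
Final line 11: ugakt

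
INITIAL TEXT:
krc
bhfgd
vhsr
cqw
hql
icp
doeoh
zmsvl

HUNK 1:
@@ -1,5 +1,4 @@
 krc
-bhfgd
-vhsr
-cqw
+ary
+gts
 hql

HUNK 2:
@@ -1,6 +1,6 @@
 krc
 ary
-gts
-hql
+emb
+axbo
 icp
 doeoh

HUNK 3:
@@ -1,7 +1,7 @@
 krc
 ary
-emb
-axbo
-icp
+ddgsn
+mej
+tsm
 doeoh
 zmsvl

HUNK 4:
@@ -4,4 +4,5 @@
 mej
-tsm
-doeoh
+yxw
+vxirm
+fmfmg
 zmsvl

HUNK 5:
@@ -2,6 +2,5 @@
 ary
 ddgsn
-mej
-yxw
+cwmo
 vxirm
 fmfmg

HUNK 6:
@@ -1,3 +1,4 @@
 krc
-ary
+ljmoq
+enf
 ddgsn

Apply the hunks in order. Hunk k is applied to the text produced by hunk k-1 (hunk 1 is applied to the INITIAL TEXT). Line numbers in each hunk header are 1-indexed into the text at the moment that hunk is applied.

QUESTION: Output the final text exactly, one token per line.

Hunk 1: at line 1 remove [bhfgd,vhsr,cqw] add [ary,gts] -> 7 lines: krc ary gts hql icp doeoh zmsvl
Hunk 2: at line 1 remove [gts,hql] add [emb,axbo] -> 7 lines: krc ary emb axbo icp doeoh zmsvl
Hunk 3: at line 1 remove [emb,axbo,icp] add [ddgsn,mej,tsm] -> 7 lines: krc ary ddgsn mej tsm doeoh zmsvl
Hunk 4: at line 4 remove [tsm,doeoh] add [yxw,vxirm,fmfmg] -> 8 lines: krc ary ddgsn mej yxw vxirm fmfmg zmsvl
Hunk 5: at line 2 remove [mej,yxw] add [cwmo] -> 7 lines: krc ary ddgsn cwmo vxirm fmfmg zmsvl
Hunk 6: at line 1 remove [ary] add [ljmoq,enf] -> 8 lines: krc ljmoq enf ddgsn cwmo vxirm fmfmg zmsvl

Answer: krc
ljmoq
enf
ddgsn
cwmo
vxirm
fmfmg
zmsvl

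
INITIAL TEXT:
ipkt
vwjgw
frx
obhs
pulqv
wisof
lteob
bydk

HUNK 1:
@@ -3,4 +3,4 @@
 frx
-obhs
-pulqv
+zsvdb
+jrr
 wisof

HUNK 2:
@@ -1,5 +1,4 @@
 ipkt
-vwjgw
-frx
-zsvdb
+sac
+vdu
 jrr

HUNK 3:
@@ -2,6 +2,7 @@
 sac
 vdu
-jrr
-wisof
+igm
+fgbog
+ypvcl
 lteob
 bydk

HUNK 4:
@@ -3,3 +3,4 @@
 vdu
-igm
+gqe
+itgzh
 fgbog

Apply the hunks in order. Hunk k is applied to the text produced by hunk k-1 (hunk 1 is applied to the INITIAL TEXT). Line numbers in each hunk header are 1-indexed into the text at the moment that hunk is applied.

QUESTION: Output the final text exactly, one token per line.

Hunk 1: at line 3 remove [obhs,pulqv] add [zsvdb,jrr] -> 8 lines: ipkt vwjgw frx zsvdb jrr wisof lteob bydk
Hunk 2: at line 1 remove [vwjgw,frx,zsvdb] add [sac,vdu] -> 7 lines: ipkt sac vdu jrr wisof lteob bydk
Hunk 3: at line 2 remove [jrr,wisof] add [igm,fgbog,ypvcl] -> 8 lines: ipkt sac vdu igm fgbog ypvcl lteob bydk
Hunk 4: at line 3 remove [igm] add [gqe,itgzh] -> 9 lines: ipkt sac vdu gqe itgzh fgbog ypvcl lteob bydk

Answer: ipkt
sac
vdu
gqe
itgzh
fgbog
ypvcl
lteob
bydk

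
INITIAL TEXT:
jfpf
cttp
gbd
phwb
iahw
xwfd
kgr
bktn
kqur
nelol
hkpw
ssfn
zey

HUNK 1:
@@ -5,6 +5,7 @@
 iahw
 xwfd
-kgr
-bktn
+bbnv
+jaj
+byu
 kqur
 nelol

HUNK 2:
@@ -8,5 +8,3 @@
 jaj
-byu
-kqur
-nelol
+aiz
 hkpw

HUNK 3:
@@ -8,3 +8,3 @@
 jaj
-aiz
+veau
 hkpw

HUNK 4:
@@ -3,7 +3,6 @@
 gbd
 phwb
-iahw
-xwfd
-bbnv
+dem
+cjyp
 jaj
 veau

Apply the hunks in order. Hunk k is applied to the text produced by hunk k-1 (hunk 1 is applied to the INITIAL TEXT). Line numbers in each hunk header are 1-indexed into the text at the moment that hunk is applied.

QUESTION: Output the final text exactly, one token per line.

Hunk 1: at line 5 remove [kgr,bktn] add [bbnv,jaj,byu] -> 14 lines: jfpf cttp gbd phwb iahw xwfd bbnv jaj byu kqur nelol hkpw ssfn zey
Hunk 2: at line 8 remove [byu,kqur,nelol] add [aiz] -> 12 lines: jfpf cttp gbd phwb iahw xwfd bbnv jaj aiz hkpw ssfn zey
Hunk 3: at line 8 remove [aiz] add [veau] -> 12 lines: jfpf cttp gbd phwb iahw xwfd bbnv jaj veau hkpw ssfn zey
Hunk 4: at line 3 remove [iahw,xwfd,bbnv] add [dem,cjyp] -> 11 lines: jfpf cttp gbd phwb dem cjyp jaj veau hkpw ssfn zey

Answer: jfpf
cttp
gbd
phwb
dem
cjyp
jaj
veau
hkpw
ssfn
zey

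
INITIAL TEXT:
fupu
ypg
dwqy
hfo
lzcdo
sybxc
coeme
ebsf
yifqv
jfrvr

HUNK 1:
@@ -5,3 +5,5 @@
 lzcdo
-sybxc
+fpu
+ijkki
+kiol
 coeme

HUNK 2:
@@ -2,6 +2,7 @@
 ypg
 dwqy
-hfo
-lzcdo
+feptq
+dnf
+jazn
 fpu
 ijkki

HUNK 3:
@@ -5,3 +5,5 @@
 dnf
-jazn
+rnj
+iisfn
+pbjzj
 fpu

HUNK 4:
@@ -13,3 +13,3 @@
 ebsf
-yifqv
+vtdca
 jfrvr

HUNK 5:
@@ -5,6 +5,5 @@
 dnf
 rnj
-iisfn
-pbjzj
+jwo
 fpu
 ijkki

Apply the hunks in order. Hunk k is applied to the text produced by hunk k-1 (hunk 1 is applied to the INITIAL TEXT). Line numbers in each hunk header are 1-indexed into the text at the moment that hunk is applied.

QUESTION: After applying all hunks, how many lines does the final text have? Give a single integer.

Hunk 1: at line 5 remove [sybxc] add [fpu,ijkki,kiol] -> 12 lines: fupu ypg dwqy hfo lzcdo fpu ijkki kiol coeme ebsf yifqv jfrvr
Hunk 2: at line 2 remove [hfo,lzcdo] add [feptq,dnf,jazn] -> 13 lines: fupu ypg dwqy feptq dnf jazn fpu ijkki kiol coeme ebsf yifqv jfrvr
Hunk 3: at line 5 remove [jazn] add [rnj,iisfn,pbjzj] -> 15 lines: fupu ypg dwqy feptq dnf rnj iisfn pbjzj fpu ijkki kiol coeme ebsf yifqv jfrvr
Hunk 4: at line 13 remove [yifqv] add [vtdca] -> 15 lines: fupu ypg dwqy feptq dnf rnj iisfn pbjzj fpu ijkki kiol coeme ebsf vtdca jfrvr
Hunk 5: at line 5 remove [iisfn,pbjzj] add [jwo] -> 14 lines: fupu ypg dwqy feptq dnf rnj jwo fpu ijkki kiol coeme ebsf vtdca jfrvr
Final line count: 14

Answer: 14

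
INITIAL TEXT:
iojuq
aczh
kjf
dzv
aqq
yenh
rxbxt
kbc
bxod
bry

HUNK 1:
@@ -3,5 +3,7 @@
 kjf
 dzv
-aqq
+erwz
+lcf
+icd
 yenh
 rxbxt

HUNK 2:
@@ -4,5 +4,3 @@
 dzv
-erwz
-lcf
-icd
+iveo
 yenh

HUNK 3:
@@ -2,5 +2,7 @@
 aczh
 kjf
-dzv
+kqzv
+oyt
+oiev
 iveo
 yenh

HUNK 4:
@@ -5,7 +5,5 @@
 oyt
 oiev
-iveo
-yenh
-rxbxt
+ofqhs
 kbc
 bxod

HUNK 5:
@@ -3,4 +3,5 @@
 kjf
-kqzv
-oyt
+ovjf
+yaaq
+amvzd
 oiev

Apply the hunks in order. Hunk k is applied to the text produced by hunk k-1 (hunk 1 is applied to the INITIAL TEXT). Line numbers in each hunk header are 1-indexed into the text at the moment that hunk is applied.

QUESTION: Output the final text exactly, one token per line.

Answer: iojuq
aczh
kjf
ovjf
yaaq
amvzd
oiev
ofqhs
kbc
bxod
bry

Derivation:
Hunk 1: at line 3 remove [aqq] add [erwz,lcf,icd] -> 12 lines: iojuq aczh kjf dzv erwz lcf icd yenh rxbxt kbc bxod bry
Hunk 2: at line 4 remove [erwz,lcf,icd] add [iveo] -> 10 lines: iojuq aczh kjf dzv iveo yenh rxbxt kbc bxod bry
Hunk 3: at line 2 remove [dzv] add [kqzv,oyt,oiev] -> 12 lines: iojuq aczh kjf kqzv oyt oiev iveo yenh rxbxt kbc bxod bry
Hunk 4: at line 5 remove [iveo,yenh,rxbxt] add [ofqhs] -> 10 lines: iojuq aczh kjf kqzv oyt oiev ofqhs kbc bxod bry
Hunk 5: at line 3 remove [kqzv,oyt] add [ovjf,yaaq,amvzd] -> 11 lines: iojuq aczh kjf ovjf yaaq amvzd oiev ofqhs kbc bxod bry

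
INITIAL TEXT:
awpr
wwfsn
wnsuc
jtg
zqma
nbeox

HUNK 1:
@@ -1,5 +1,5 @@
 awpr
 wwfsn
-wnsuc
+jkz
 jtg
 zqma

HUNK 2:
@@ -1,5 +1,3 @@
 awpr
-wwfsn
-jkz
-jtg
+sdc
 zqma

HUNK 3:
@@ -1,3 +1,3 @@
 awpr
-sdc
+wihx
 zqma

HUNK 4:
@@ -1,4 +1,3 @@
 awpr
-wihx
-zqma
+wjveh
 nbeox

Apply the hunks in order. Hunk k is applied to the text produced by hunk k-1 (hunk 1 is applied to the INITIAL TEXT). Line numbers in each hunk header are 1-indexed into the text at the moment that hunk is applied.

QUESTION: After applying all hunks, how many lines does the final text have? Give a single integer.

Hunk 1: at line 1 remove [wnsuc] add [jkz] -> 6 lines: awpr wwfsn jkz jtg zqma nbeox
Hunk 2: at line 1 remove [wwfsn,jkz,jtg] add [sdc] -> 4 lines: awpr sdc zqma nbeox
Hunk 3: at line 1 remove [sdc] add [wihx] -> 4 lines: awpr wihx zqma nbeox
Hunk 4: at line 1 remove [wihx,zqma] add [wjveh] -> 3 lines: awpr wjveh nbeox
Final line count: 3

Answer: 3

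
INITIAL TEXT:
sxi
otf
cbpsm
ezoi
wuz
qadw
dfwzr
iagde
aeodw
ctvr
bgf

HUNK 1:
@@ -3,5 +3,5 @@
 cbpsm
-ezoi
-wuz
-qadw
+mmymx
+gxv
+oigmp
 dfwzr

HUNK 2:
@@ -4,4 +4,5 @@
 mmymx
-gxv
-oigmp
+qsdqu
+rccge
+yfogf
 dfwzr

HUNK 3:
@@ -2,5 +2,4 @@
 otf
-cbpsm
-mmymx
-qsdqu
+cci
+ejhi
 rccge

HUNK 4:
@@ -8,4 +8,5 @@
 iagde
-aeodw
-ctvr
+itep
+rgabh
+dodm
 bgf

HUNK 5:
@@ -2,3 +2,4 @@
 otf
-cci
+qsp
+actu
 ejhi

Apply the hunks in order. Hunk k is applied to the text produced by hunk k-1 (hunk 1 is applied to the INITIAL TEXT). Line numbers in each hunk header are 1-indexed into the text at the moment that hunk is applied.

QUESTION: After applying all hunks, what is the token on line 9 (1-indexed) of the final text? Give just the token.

Answer: iagde

Derivation:
Hunk 1: at line 3 remove [ezoi,wuz,qadw] add [mmymx,gxv,oigmp] -> 11 lines: sxi otf cbpsm mmymx gxv oigmp dfwzr iagde aeodw ctvr bgf
Hunk 2: at line 4 remove [gxv,oigmp] add [qsdqu,rccge,yfogf] -> 12 lines: sxi otf cbpsm mmymx qsdqu rccge yfogf dfwzr iagde aeodw ctvr bgf
Hunk 3: at line 2 remove [cbpsm,mmymx,qsdqu] add [cci,ejhi] -> 11 lines: sxi otf cci ejhi rccge yfogf dfwzr iagde aeodw ctvr bgf
Hunk 4: at line 8 remove [aeodw,ctvr] add [itep,rgabh,dodm] -> 12 lines: sxi otf cci ejhi rccge yfogf dfwzr iagde itep rgabh dodm bgf
Hunk 5: at line 2 remove [cci] add [qsp,actu] -> 13 lines: sxi otf qsp actu ejhi rccge yfogf dfwzr iagde itep rgabh dodm bgf
Final line 9: iagde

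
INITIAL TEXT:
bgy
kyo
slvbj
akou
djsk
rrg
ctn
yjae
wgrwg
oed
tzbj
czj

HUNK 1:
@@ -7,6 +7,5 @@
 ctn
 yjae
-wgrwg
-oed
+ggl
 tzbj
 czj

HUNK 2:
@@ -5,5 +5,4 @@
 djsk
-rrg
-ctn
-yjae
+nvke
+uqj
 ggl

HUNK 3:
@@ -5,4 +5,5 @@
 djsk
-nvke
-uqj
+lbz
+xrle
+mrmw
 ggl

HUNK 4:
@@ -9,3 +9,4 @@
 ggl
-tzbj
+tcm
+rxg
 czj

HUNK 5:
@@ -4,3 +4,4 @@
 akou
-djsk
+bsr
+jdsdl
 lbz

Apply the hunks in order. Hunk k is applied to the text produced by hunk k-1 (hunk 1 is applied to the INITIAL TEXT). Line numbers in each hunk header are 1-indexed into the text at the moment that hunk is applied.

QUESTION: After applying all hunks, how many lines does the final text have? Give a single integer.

Answer: 13

Derivation:
Hunk 1: at line 7 remove [wgrwg,oed] add [ggl] -> 11 lines: bgy kyo slvbj akou djsk rrg ctn yjae ggl tzbj czj
Hunk 2: at line 5 remove [rrg,ctn,yjae] add [nvke,uqj] -> 10 lines: bgy kyo slvbj akou djsk nvke uqj ggl tzbj czj
Hunk 3: at line 5 remove [nvke,uqj] add [lbz,xrle,mrmw] -> 11 lines: bgy kyo slvbj akou djsk lbz xrle mrmw ggl tzbj czj
Hunk 4: at line 9 remove [tzbj] add [tcm,rxg] -> 12 lines: bgy kyo slvbj akou djsk lbz xrle mrmw ggl tcm rxg czj
Hunk 5: at line 4 remove [djsk] add [bsr,jdsdl] -> 13 lines: bgy kyo slvbj akou bsr jdsdl lbz xrle mrmw ggl tcm rxg czj
Final line count: 13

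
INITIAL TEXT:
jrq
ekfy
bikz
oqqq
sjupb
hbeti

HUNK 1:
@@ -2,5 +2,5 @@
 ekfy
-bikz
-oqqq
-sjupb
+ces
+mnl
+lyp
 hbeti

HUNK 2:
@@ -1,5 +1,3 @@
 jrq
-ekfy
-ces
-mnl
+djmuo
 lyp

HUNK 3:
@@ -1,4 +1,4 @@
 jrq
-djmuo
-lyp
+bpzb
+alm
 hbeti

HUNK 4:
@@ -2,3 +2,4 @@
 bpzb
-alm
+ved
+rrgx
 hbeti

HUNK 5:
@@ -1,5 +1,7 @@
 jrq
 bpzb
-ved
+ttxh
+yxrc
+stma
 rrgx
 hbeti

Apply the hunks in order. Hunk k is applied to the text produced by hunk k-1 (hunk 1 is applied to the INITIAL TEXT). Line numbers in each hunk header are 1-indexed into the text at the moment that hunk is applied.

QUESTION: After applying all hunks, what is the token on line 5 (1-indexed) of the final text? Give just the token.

Hunk 1: at line 2 remove [bikz,oqqq,sjupb] add [ces,mnl,lyp] -> 6 lines: jrq ekfy ces mnl lyp hbeti
Hunk 2: at line 1 remove [ekfy,ces,mnl] add [djmuo] -> 4 lines: jrq djmuo lyp hbeti
Hunk 3: at line 1 remove [djmuo,lyp] add [bpzb,alm] -> 4 lines: jrq bpzb alm hbeti
Hunk 4: at line 2 remove [alm] add [ved,rrgx] -> 5 lines: jrq bpzb ved rrgx hbeti
Hunk 5: at line 1 remove [ved] add [ttxh,yxrc,stma] -> 7 lines: jrq bpzb ttxh yxrc stma rrgx hbeti
Final line 5: stma

Answer: stma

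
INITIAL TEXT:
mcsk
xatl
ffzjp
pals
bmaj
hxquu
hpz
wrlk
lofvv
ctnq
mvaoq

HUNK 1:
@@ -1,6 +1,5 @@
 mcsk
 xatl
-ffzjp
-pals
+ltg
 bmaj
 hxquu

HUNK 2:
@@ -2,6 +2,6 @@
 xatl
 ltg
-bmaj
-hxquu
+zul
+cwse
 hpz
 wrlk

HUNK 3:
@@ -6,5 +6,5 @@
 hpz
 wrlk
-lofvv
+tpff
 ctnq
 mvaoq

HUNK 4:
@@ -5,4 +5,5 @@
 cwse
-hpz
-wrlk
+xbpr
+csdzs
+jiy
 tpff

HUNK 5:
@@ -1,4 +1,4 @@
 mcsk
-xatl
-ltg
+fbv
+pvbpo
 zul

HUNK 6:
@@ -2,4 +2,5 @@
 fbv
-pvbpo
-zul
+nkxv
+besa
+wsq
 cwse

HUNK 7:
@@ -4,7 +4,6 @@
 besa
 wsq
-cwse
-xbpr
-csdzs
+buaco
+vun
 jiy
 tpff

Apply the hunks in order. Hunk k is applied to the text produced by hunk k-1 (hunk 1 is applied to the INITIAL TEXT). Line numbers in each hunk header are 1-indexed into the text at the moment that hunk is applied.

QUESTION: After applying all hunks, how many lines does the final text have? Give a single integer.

Answer: 11

Derivation:
Hunk 1: at line 1 remove [ffzjp,pals] add [ltg] -> 10 lines: mcsk xatl ltg bmaj hxquu hpz wrlk lofvv ctnq mvaoq
Hunk 2: at line 2 remove [bmaj,hxquu] add [zul,cwse] -> 10 lines: mcsk xatl ltg zul cwse hpz wrlk lofvv ctnq mvaoq
Hunk 3: at line 6 remove [lofvv] add [tpff] -> 10 lines: mcsk xatl ltg zul cwse hpz wrlk tpff ctnq mvaoq
Hunk 4: at line 5 remove [hpz,wrlk] add [xbpr,csdzs,jiy] -> 11 lines: mcsk xatl ltg zul cwse xbpr csdzs jiy tpff ctnq mvaoq
Hunk 5: at line 1 remove [xatl,ltg] add [fbv,pvbpo] -> 11 lines: mcsk fbv pvbpo zul cwse xbpr csdzs jiy tpff ctnq mvaoq
Hunk 6: at line 2 remove [pvbpo,zul] add [nkxv,besa,wsq] -> 12 lines: mcsk fbv nkxv besa wsq cwse xbpr csdzs jiy tpff ctnq mvaoq
Hunk 7: at line 4 remove [cwse,xbpr,csdzs] add [buaco,vun] -> 11 lines: mcsk fbv nkxv besa wsq buaco vun jiy tpff ctnq mvaoq
Final line count: 11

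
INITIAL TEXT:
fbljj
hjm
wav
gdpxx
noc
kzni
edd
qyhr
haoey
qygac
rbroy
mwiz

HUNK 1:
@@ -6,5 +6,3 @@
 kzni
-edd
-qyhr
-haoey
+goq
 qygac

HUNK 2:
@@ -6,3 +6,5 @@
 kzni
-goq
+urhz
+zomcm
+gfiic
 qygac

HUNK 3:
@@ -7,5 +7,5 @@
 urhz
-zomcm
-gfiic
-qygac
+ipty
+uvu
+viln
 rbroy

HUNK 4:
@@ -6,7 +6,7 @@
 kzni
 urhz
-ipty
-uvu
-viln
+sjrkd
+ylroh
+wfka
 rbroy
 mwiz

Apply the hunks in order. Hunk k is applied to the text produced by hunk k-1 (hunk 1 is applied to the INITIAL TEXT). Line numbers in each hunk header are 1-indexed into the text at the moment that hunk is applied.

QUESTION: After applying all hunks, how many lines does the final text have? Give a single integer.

Hunk 1: at line 6 remove [edd,qyhr,haoey] add [goq] -> 10 lines: fbljj hjm wav gdpxx noc kzni goq qygac rbroy mwiz
Hunk 2: at line 6 remove [goq] add [urhz,zomcm,gfiic] -> 12 lines: fbljj hjm wav gdpxx noc kzni urhz zomcm gfiic qygac rbroy mwiz
Hunk 3: at line 7 remove [zomcm,gfiic,qygac] add [ipty,uvu,viln] -> 12 lines: fbljj hjm wav gdpxx noc kzni urhz ipty uvu viln rbroy mwiz
Hunk 4: at line 6 remove [ipty,uvu,viln] add [sjrkd,ylroh,wfka] -> 12 lines: fbljj hjm wav gdpxx noc kzni urhz sjrkd ylroh wfka rbroy mwiz
Final line count: 12

Answer: 12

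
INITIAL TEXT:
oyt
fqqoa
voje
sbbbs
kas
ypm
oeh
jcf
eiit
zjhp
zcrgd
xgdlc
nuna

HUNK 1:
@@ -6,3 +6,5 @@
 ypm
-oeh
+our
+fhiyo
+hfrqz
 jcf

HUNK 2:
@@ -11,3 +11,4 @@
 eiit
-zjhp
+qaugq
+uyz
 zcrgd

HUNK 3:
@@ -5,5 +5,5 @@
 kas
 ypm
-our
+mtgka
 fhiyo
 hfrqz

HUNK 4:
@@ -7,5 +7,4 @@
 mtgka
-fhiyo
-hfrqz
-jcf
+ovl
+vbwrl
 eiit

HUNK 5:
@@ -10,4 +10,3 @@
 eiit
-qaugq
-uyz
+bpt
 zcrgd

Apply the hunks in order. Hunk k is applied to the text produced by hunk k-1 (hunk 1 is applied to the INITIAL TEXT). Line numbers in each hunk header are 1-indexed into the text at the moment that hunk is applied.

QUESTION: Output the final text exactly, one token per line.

Answer: oyt
fqqoa
voje
sbbbs
kas
ypm
mtgka
ovl
vbwrl
eiit
bpt
zcrgd
xgdlc
nuna

Derivation:
Hunk 1: at line 6 remove [oeh] add [our,fhiyo,hfrqz] -> 15 lines: oyt fqqoa voje sbbbs kas ypm our fhiyo hfrqz jcf eiit zjhp zcrgd xgdlc nuna
Hunk 2: at line 11 remove [zjhp] add [qaugq,uyz] -> 16 lines: oyt fqqoa voje sbbbs kas ypm our fhiyo hfrqz jcf eiit qaugq uyz zcrgd xgdlc nuna
Hunk 3: at line 5 remove [our] add [mtgka] -> 16 lines: oyt fqqoa voje sbbbs kas ypm mtgka fhiyo hfrqz jcf eiit qaugq uyz zcrgd xgdlc nuna
Hunk 4: at line 7 remove [fhiyo,hfrqz,jcf] add [ovl,vbwrl] -> 15 lines: oyt fqqoa voje sbbbs kas ypm mtgka ovl vbwrl eiit qaugq uyz zcrgd xgdlc nuna
Hunk 5: at line 10 remove [qaugq,uyz] add [bpt] -> 14 lines: oyt fqqoa voje sbbbs kas ypm mtgka ovl vbwrl eiit bpt zcrgd xgdlc nuna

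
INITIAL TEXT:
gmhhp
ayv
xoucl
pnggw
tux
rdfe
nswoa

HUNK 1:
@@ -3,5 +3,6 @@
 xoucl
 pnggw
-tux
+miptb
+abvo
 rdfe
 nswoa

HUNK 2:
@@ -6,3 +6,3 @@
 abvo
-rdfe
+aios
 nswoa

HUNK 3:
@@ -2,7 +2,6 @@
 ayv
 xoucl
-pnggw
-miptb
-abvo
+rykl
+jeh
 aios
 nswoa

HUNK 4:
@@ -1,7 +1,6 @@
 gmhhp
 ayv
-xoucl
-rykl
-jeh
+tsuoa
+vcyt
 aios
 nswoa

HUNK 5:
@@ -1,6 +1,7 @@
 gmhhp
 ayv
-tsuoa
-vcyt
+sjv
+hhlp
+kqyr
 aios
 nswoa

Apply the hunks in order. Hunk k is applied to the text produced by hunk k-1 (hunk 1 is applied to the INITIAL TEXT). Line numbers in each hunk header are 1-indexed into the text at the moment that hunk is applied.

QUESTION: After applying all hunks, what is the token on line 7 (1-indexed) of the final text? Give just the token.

Answer: nswoa

Derivation:
Hunk 1: at line 3 remove [tux] add [miptb,abvo] -> 8 lines: gmhhp ayv xoucl pnggw miptb abvo rdfe nswoa
Hunk 2: at line 6 remove [rdfe] add [aios] -> 8 lines: gmhhp ayv xoucl pnggw miptb abvo aios nswoa
Hunk 3: at line 2 remove [pnggw,miptb,abvo] add [rykl,jeh] -> 7 lines: gmhhp ayv xoucl rykl jeh aios nswoa
Hunk 4: at line 1 remove [xoucl,rykl,jeh] add [tsuoa,vcyt] -> 6 lines: gmhhp ayv tsuoa vcyt aios nswoa
Hunk 5: at line 1 remove [tsuoa,vcyt] add [sjv,hhlp,kqyr] -> 7 lines: gmhhp ayv sjv hhlp kqyr aios nswoa
Final line 7: nswoa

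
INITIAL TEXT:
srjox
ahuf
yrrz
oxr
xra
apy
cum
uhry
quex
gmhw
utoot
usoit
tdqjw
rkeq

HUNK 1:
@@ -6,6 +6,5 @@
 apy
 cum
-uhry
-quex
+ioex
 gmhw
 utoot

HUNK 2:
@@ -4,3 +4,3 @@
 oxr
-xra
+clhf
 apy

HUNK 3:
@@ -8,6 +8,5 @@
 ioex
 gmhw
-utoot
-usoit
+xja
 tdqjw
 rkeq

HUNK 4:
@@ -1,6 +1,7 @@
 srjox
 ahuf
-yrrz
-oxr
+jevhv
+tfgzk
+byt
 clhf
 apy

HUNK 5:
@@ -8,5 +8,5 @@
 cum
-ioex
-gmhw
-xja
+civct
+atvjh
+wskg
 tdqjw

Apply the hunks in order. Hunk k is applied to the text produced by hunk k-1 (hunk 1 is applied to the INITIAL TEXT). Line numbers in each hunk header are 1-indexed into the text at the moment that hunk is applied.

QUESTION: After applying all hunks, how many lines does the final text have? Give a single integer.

Hunk 1: at line 6 remove [uhry,quex] add [ioex] -> 13 lines: srjox ahuf yrrz oxr xra apy cum ioex gmhw utoot usoit tdqjw rkeq
Hunk 2: at line 4 remove [xra] add [clhf] -> 13 lines: srjox ahuf yrrz oxr clhf apy cum ioex gmhw utoot usoit tdqjw rkeq
Hunk 3: at line 8 remove [utoot,usoit] add [xja] -> 12 lines: srjox ahuf yrrz oxr clhf apy cum ioex gmhw xja tdqjw rkeq
Hunk 4: at line 1 remove [yrrz,oxr] add [jevhv,tfgzk,byt] -> 13 lines: srjox ahuf jevhv tfgzk byt clhf apy cum ioex gmhw xja tdqjw rkeq
Hunk 5: at line 8 remove [ioex,gmhw,xja] add [civct,atvjh,wskg] -> 13 lines: srjox ahuf jevhv tfgzk byt clhf apy cum civct atvjh wskg tdqjw rkeq
Final line count: 13

Answer: 13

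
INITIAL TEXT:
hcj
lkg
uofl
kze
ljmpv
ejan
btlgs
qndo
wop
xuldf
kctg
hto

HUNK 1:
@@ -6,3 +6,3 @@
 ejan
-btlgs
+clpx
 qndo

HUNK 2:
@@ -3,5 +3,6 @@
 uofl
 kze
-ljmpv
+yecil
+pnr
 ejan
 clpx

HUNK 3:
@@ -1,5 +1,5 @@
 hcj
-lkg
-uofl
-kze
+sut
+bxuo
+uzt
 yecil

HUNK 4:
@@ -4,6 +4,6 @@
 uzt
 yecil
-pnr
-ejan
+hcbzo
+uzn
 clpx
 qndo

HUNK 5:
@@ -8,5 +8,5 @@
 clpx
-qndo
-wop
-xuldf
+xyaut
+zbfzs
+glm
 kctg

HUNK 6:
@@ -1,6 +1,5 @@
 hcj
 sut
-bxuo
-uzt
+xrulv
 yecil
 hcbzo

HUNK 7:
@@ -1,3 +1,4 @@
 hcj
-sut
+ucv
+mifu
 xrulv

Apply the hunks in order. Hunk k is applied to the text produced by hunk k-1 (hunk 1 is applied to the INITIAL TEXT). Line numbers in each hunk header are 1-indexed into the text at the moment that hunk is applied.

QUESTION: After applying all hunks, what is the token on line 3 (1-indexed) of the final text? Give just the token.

Hunk 1: at line 6 remove [btlgs] add [clpx] -> 12 lines: hcj lkg uofl kze ljmpv ejan clpx qndo wop xuldf kctg hto
Hunk 2: at line 3 remove [ljmpv] add [yecil,pnr] -> 13 lines: hcj lkg uofl kze yecil pnr ejan clpx qndo wop xuldf kctg hto
Hunk 3: at line 1 remove [lkg,uofl,kze] add [sut,bxuo,uzt] -> 13 lines: hcj sut bxuo uzt yecil pnr ejan clpx qndo wop xuldf kctg hto
Hunk 4: at line 4 remove [pnr,ejan] add [hcbzo,uzn] -> 13 lines: hcj sut bxuo uzt yecil hcbzo uzn clpx qndo wop xuldf kctg hto
Hunk 5: at line 8 remove [qndo,wop,xuldf] add [xyaut,zbfzs,glm] -> 13 lines: hcj sut bxuo uzt yecil hcbzo uzn clpx xyaut zbfzs glm kctg hto
Hunk 6: at line 1 remove [bxuo,uzt] add [xrulv] -> 12 lines: hcj sut xrulv yecil hcbzo uzn clpx xyaut zbfzs glm kctg hto
Hunk 7: at line 1 remove [sut] add [ucv,mifu] -> 13 lines: hcj ucv mifu xrulv yecil hcbzo uzn clpx xyaut zbfzs glm kctg hto
Final line 3: mifu

Answer: mifu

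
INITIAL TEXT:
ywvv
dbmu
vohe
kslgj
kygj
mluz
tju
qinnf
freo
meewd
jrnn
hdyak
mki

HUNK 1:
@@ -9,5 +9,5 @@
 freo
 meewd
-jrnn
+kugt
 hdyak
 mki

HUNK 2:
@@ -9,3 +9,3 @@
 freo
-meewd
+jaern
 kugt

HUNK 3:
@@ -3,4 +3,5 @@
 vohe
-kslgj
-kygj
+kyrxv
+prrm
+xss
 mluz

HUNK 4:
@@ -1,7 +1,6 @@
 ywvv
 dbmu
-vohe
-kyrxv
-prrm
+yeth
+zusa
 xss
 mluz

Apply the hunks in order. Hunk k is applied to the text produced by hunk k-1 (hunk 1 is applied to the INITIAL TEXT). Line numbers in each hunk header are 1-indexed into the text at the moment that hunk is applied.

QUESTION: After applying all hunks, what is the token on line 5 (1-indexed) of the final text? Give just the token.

Hunk 1: at line 9 remove [jrnn] add [kugt] -> 13 lines: ywvv dbmu vohe kslgj kygj mluz tju qinnf freo meewd kugt hdyak mki
Hunk 2: at line 9 remove [meewd] add [jaern] -> 13 lines: ywvv dbmu vohe kslgj kygj mluz tju qinnf freo jaern kugt hdyak mki
Hunk 3: at line 3 remove [kslgj,kygj] add [kyrxv,prrm,xss] -> 14 lines: ywvv dbmu vohe kyrxv prrm xss mluz tju qinnf freo jaern kugt hdyak mki
Hunk 4: at line 1 remove [vohe,kyrxv,prrm] add [yeth,zusa] -> 13 lines: ywvv dbmu yeth zusa xss mluz tju qinnf freo jaern kugt hdyak mki
Final line 5: xss

Answer: xss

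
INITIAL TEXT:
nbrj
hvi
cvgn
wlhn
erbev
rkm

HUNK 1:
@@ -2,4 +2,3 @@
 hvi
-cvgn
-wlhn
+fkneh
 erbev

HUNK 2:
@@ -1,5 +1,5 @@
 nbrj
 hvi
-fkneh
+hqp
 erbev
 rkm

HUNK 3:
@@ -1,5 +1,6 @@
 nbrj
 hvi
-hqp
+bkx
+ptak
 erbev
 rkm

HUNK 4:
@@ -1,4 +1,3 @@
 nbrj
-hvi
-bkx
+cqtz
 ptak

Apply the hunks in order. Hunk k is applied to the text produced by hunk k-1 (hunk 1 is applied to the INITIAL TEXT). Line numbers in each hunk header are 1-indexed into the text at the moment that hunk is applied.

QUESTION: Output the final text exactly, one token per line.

Answer: nbrj
cqtz
ptak
erbev
rkm

Derivation:
Hunk 1: at line 2 remove [cvgn,wlhn] add [fkneh] -> 5 lines: nbrj hvi fkneh erbev rkm
Hunk 2: at line 1 remove [fkneh] add [hqp] -> 5 lines: nbrj hvi hqp erbev rkm
Hunk 3: at line 1 remove [hqp] add [bkx,ptak] -> 6 lines: nbrj hvi bkx ptak erbev rkm
Hunk 4: at line 1 remove [hvi,bkx] add [cqtz] -> 5 lines: nbrj cqtz ptak erbev rkm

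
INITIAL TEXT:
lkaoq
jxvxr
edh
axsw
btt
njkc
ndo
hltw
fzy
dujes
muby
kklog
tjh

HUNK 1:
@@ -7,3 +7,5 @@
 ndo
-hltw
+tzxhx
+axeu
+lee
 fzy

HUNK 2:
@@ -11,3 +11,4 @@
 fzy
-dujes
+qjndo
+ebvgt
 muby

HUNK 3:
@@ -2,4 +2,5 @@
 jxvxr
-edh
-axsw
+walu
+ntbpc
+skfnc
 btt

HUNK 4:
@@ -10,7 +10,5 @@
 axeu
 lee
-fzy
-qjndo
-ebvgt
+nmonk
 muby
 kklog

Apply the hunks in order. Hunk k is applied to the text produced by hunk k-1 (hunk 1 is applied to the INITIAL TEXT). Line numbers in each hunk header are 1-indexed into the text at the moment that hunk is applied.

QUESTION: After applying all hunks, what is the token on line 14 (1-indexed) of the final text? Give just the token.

Answer: kklog

Derivation:
Hunk 1: at line 7 remove [hltw] add [tzxhx,axeu,lee] -> 15 lines: lkaoq jxvxr edh axsw btt njkc ndo tzxhx axeu lee fzy dujes muby kklog tjh
Hunk 2: at line 11 remove [dujes] add [qjndo,ebvgt] -> 16 lines: lkaoq jxvxr edh axsw btt njkc ndo tzxhx axeu lee fzy qjndo ebvgt muby kklog tjh
Hunk 3: at line 2 remove [edh,axsw] add [walu,ntbpc,skfnc] -> 17 lines: lkaoq jxvxr walu ntbpc skfnc btt njkc ndo tzxhx axeu lee fzy qjndo ebvgt muby kklog tjh
Hunk 4: at line 10 remove [fzy,qjndo,ebvgt] add [nmonk] -> 15 lines: lkaoq jxvxr walu ntbpc skfnc btt njkc ndo tzxhx axeu lee nmonk muby kklog tjh
Final line 14: kklog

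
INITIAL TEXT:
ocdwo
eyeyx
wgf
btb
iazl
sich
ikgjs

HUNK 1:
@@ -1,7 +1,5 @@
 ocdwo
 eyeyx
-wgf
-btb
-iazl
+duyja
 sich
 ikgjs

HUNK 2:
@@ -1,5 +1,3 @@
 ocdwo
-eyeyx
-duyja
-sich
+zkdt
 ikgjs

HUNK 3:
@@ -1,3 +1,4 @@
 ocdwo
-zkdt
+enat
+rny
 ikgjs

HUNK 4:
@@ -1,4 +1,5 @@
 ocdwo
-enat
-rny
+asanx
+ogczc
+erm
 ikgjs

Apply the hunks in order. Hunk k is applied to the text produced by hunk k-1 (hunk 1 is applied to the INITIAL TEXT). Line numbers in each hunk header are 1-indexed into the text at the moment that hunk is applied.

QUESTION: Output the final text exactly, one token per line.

Answer: ocdwo
asanx
ogczc
erm
ikgjs

Derivation:
Hunk 1: at line 1 remove [wgf,btb,iazl] add [duyja] -> 5 lines: ocdwo eyeyx duyja sich ikgjs
Hunk 2: at line 1 remove [eyeyx,duyja,sich] add [zkdt] -> 3 lines: ocdwo zkdt ikgjs
Hunk 3: at line 1 remove [zkdt] add [enat,rny] -> 4 lines: ocdwo enat rny ikgjs
Hunk 4: at line 1 remove [enat,rny] add [asanx,ogczc,erm] -> 5 lines: ocdwo asanx ogczc erm ikgjs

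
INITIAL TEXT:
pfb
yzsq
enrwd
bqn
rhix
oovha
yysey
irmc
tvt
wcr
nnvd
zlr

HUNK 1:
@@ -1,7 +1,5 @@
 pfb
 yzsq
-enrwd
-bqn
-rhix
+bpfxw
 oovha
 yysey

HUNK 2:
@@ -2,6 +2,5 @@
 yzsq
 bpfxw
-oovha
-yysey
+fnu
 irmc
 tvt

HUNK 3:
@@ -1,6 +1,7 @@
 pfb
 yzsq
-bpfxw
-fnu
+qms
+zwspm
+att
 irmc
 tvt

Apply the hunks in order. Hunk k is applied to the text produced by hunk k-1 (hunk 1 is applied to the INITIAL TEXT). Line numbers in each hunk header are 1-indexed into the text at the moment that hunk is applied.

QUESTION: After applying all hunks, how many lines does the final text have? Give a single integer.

Answer: 10

Derivation:
Hunk 1: at line 1 remove [enrwd,bqn,rhix] add [bpfxw] -> 10 lines: pfb yzsq bpfxw oovha yysey irmc tvt wcr nnvd zlr
Hunk 2: at line 2 remove [oovha,yysey] add [fnu] -> 9 lines: pfb yzsq bpfxw fnu irmc tvt wcr nnvd zlr
Hunk 3: at line 1 remove [bpfxw,fnu] add [qms,zwspm,att] -> 10 lines: pfb yzsq qms zwspm att irmc tvt wcr nnvd zlr
Final line count: 10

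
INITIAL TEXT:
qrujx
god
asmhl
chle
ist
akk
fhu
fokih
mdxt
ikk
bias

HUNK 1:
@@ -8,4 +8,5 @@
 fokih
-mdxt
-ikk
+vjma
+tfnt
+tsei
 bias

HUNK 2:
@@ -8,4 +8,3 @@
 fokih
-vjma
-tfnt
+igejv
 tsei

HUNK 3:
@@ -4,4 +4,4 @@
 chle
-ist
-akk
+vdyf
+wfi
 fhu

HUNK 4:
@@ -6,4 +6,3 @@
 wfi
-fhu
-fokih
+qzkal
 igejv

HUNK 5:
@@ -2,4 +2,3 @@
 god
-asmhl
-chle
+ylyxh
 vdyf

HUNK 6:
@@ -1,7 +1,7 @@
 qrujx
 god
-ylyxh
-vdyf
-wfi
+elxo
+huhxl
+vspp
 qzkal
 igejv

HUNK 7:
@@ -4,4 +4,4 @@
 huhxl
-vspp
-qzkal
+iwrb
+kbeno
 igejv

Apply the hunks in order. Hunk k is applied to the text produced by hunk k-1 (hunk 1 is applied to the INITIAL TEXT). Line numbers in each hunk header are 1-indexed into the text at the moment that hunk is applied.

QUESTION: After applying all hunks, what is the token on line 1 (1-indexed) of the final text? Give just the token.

Answer: qrujx

Derivation:
Hunk 1: at line 8 remove [mdxt,ikk] add [vjma,tfnt,tsei] -> 12 lines: qrujx god asmhl chle ist akk fhu fokih vjma tfnt tsei bias
Hunk 2: at line 8 remove [vjma,tfnt] add [igejv] -> 11 lines: qrujx god asmhl chle ist akk fhu fokih igejv tsei bias
Hunk 3: at line 4 remove [ist,akk] add [vdyf,wfi] -> 11 lines: qrujx god asmhl chle vdyf wfi fhu fokih igejv tsei bias
Hunk 4: at line 6 remove [fhu,fokih] add [qzkal] -> 10 lines: qrujx god asmhl chle vdyf wfi qzkal igejv tsei bias
Hunk 5: at line 2 remove [asmhl,chle] add [ylyxh] -> 9 lines: qrujx god ylyxh vdyf wfi qzkal igejv tsei bias
Hunk 6: at line 1 remove [ylyxh,vdyf,wfi] add [elxo,huhxl,vspp] -> 9 lines: qrujx god elxo huhxl vspp qzkal igejv tsei bias
Hunk 7: at line 4 remove [vspp,qzkal] add [iwrb,kbeno] -> 9 lines: qrujx god elxo huhxl iwrb kbeno igejv tsei bias
Final line 1: qrujx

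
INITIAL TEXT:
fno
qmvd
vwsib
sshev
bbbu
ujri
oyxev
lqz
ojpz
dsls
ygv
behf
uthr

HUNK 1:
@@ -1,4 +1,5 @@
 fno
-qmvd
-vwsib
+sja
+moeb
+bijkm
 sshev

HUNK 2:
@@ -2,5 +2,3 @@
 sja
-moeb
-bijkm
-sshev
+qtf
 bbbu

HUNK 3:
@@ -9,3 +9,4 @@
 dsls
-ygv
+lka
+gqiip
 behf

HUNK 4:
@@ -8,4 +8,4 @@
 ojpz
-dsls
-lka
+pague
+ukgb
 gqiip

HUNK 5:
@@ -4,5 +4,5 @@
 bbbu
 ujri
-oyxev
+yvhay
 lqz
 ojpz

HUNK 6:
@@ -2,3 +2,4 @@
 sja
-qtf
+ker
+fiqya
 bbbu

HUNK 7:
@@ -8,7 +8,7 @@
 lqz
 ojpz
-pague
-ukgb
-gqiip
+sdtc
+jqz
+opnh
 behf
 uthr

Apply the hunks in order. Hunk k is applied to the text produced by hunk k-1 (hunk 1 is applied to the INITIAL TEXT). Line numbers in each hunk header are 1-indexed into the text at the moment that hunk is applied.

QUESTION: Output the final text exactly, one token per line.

Hunk 1: at line 1 remove [qmvd,vwsib] add [sja,moeb,bijkm] -> 14 lines: fno sja moeb bijkm sshev bbbu ujri oyxev lqz ojpz dsls ygv behf uthr
Hunk 2: at line 2 remove [moeb,bijkm,sshev] add [qtf] -> 12 lines: fno sja qtf bbbu ujri oyxev lqz ojpz dsls ygv behf uthr
Hunk 3: at line 9 remove [ygv] add [lka,gqiip] -> 13 lines: fno sja qtf bbbu ujri oyxev lqz ojpz dsls lka gqiip behf uthr
Hunk 4: at line 8 remove [dsls,lka] add [pague,ukgb] -> 13 lines: fno sja qtf bbbu ujri oyxev lqz ojpz pague ukgb gqiip behf uthr
Hunk 5: at line 4 remove [oyxev] add [yvhay] -> 13 lines: fno sja qtf bbbu ujri yvhay lqz ojpz pague ukgb gqiip behf uthr
Hunk 6: at line 2 remove [qtf] add [ker,fiqya] -> 14 lines: fno sja ker fiqya bbbu ujri yvhay lqz ojpz pague ukgb gqiip behf uthr
Hunk 7: at line 8 remove [pague,ukgb,gqiip] add [sdtc,jqz,opnh] -> 14 lines: fno sja ker fiqya bbbu ujri yvhay lqz ojpz sdtc jqz opnh behf uthr

Answer: fno
sja
ker
fiqya
bbbu
ujri
yvhay
lqz
ojpz
sdtc
jqz
opnh
behf
uthr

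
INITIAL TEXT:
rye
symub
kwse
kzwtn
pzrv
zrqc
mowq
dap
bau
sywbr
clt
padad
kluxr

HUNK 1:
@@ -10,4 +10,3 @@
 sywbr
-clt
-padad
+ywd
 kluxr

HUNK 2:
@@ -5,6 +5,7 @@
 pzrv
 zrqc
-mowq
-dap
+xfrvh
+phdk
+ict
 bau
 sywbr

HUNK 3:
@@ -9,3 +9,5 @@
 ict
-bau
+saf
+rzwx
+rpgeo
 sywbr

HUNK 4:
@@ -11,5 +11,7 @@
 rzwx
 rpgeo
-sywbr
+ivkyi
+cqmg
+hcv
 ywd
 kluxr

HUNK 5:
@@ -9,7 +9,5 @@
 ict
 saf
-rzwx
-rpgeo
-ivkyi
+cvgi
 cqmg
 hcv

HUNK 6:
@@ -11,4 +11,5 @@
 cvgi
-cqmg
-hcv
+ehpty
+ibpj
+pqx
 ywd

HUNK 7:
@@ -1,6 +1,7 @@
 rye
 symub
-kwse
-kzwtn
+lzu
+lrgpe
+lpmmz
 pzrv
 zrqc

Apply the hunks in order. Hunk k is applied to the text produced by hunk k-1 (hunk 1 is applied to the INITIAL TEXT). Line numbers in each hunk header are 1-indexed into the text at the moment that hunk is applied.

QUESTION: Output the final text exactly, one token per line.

Hunk 1: at line 10 remove [clt,padad] add [ywd] -> 12 lines: rye symub kwse kzwtn pzrv zrqc mowq dap bau sywbr ywd kluxr
Hunk 2: at line 5 remove [mowq,dap] add [xfrvh,phdk,ict] -> 13 lines: rye symub kwse kzwtn pzrv zrqc xfrvh phdk ict bau sywbr ywd kluxr
Hunk 3: at line 9 remove [bau] add [saf,rzwx,rpgeo] -> 15 lines: rye symub kwse kzwtn pzrv zrqc xfrvh phdk ict saf rzwx rpgeo sywbr ywd kluxr
Hunk 4: at line 11 remove [sywbr] add [ivkyi,cqmg,hcv] -> 17 lines: rye symub kwse kzwtn pzrv zrqc xfrvh phdk ict saf rzwx rpgeo ivkyi cqmg hcv ywd kluxr
Hunk 5: at line 9 remove [rzwx,rpgeo,ivkyi] add [cvgi] -> 15 lines: rye symub kwse kzwtn pzrv zrqc xfrvh phdk ict saf cvgi cqmg hcv ywd kluxr
Hunk 6: at line 11 remove [cqmg,hcv] add [ehpty,ibpj,pqx] -> 16 lines: rye symub kwse kzwtn pzrv zrqc xfrvh phdk ict saf cvgi ehpty ibpj pqx ywd kluxr
Hunk 7: at line 1 remove [kwse,kzwtn] add [lzu,lrgpe,lpmmz] -> 17 lines: rye symub lzu lrgpe lpmmz pzrv zrqc xfrvh phdk ict saf cvgi ehpty ibpj pqx ywd kluxr

Answer: rye
symub
lzu
lrgpe
lpmmz
pzrv
zrqc
xfrvh
phdk
ict
saf
cvgi
ehpty
ibpj
pqx
ywd
kluxr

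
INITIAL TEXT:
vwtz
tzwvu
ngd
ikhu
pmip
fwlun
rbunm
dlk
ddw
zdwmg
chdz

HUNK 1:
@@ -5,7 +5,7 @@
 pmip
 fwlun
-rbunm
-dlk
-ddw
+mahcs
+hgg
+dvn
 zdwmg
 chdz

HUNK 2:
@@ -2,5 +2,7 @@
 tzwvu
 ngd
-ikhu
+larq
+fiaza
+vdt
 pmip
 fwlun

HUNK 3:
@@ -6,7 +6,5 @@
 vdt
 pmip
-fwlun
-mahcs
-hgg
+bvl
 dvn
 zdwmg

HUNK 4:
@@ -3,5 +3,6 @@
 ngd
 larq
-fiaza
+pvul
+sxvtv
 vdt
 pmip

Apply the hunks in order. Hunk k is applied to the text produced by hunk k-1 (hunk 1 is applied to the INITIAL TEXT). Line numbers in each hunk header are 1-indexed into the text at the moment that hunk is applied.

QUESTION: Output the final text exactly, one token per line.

Answer: vwtz
tzwvu
ngd
larq
pvul
sxvtv
vdt
pmip
bvl
dvn
zdwmg
chdz

Derivation:
Hunk 1: at line 5 remove [rbunm,dlk,ddw] add [mahcs,hgg,dvn] -> 11 lines: vwtz tzwvu ngd ikhu pmip fwlun mahcs hgg dvn zdwmg chdz
Hunk 2: at line 2 remove [ikhu] add [larq,fiaza,vdt] -> 13 lines: vwtz tzwvu ngd larq fiaza vdt pmip fwlun mahcs hgg dvn zdwmg chdz
Hunk 3: at line 6 remove [fwlun,mahcs,hgg] add [bvl] -> 11 lines: vwtz tzwvu ngd larq fiaza vdt pmip bvl dvn zdwmg chdz
Hunk 4: at line 3 remove [fiaza] add [pvul,sxvtv] -> 12 lines: vwtz tzwvu ngd larq pvul sxvtv vdt pmip bvl dvn zdwmg chdz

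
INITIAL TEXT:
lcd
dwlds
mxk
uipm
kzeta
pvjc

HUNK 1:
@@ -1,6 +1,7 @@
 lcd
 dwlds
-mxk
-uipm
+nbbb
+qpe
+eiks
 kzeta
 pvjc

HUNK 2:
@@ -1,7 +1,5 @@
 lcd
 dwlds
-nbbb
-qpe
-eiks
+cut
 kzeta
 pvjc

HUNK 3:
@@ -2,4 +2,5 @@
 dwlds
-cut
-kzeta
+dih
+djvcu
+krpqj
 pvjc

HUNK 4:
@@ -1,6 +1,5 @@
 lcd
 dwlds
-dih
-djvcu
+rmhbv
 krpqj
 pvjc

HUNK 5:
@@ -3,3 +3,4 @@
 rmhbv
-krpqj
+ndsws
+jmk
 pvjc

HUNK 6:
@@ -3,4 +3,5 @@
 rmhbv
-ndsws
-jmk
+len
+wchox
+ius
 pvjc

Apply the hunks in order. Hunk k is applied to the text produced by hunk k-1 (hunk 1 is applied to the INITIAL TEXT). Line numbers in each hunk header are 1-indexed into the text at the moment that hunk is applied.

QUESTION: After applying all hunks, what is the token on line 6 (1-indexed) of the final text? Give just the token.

Answer: ius

Derivation:
Hunk 1: at line 1 remove [mxk,uipm] add [nbbb,qpe,eiks] -> 7 lines: lcd dwlds nbbb qpe eiks kzeta pvjc
Hunk 2: at line 1 remove [nbbb,qpe,eiks] add [cut] -> 5 lines: lcd dwlds cut kzeta pvjc
Hunk 3: at line 2 remove [cut,kzeta] add [dih,djvcu,krpqj] -> 6 lines: lcd dwlds dih djvcu krpqj pvjc
Hunk 4: at line 1 remove [dih,djvcu] add [rmhbv] -> 5 lines: lcd dwlds rmhbv krpqj pvjc
Hunk 5: at line 3 remove [krpqj] add [ndsws,jmk] -> 6 lines: lcd dwlds rmhbv ndsws jmk pvjc
Hunk 6: at line 3 remove [ndsws,jmk] add [len,wchox,ius] -> 7 lines: lcd dwlds rmhbv len wchox ius pvjc
Final line 6: ius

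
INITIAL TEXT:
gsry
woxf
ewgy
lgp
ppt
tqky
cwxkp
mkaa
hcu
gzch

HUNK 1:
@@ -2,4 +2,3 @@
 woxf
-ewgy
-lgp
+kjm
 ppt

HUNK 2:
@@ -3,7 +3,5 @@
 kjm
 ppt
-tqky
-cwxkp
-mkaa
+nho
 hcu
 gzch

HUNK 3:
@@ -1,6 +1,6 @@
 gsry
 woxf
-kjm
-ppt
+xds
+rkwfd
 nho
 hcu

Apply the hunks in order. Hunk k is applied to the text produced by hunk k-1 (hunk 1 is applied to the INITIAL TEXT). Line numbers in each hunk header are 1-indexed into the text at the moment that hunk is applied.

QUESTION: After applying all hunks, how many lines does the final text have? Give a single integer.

Answer: 7

Derivation:
Hunk 1: at line 2 remove [ewgy,lgp] add [kjm] -> 9 lines: gsry woxf kjm ppt tqky cwxkp mkaa hcu gzch
Hunk 2: at line 3 remove [tqky,cwxkp,mkaa] add [nho] -> 7 lines: gsry woxf kjm ppt nho hcu gzch
Hunk 3: at line 1 remove [kjm,ppt] add [xds,rkwfd] -> 7 lines: gsry woxf xds rkwfd nho hcu gzch
Final line count: 7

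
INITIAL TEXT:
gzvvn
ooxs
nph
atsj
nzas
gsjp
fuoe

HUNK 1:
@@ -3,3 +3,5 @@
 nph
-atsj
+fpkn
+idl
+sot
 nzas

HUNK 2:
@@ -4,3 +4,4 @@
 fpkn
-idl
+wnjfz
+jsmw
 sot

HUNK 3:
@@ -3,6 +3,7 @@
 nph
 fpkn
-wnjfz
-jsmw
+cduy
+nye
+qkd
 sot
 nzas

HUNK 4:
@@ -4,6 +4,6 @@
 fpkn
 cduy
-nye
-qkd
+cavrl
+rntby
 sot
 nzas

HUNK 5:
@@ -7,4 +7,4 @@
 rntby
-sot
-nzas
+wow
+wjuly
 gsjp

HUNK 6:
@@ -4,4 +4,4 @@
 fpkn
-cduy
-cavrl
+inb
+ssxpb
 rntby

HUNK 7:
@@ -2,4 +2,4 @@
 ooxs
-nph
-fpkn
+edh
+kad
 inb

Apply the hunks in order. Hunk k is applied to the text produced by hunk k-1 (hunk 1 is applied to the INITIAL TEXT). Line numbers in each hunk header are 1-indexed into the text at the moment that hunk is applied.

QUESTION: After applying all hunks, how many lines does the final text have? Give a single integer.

Answer: 11

Derivation:
Hunk 1: at line 3 remove [atsj] add [fpkn,idl,sot] -> 9 lines: gzvvn ooxs nph fpkn idl sot nzas gsjp fuoe
Hunk 2: at line 4 remove [idl] add [wnjfz,jsmw] -> 10 lines: gzvvn ooxs nph fpkn wnjfz jsmw sot nzas gsjp fuoe
Hunk 3: at line 3 remove [wnjfz,jsmw] add [cduy,nye,qkd] -> 11 lines: gzvvn ooxs nph fpkn cduy nye qkd sot nzas gsjp fuoe
Hunk 4: at line 4 remove [nye,qkd] add [cavrl,rntby] -> 11 lines: gzvvn ooxs nph fpkn cduy cavrl rntby sot nzas gsjp fuoe
Hunk 5: at line 7 remove [sot,nzas] add [wow,wjuly] -> 11 lines: gzvvn ooxs nph fpkn cduy cavrl rntby wow wjuly gsjp fuoe
Hunk 6: at line 4 remove [cduy,cavrl] add [inb,ssxpb] -> 11 lines: gzvvn ooxs nph fpkn inb ssxpb rntby wow wjuly gsjp fuoe
Hunk 7: at line 2 remove [nph,fpkn] add [edh,kad] -> 11 lines: gzvvn ooxs edh kad inb ssxpb rntby wow wjuly gsjp fuoe
Final line count: 11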